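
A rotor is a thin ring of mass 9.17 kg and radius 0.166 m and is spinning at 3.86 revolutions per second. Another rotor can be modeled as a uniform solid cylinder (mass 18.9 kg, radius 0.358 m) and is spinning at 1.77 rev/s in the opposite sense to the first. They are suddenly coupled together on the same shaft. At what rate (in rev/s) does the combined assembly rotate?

|ω_f| ≈ 0.798 rev/s

No external torque acts about the common axis, so total angular momentum is conserved.
Moments of inertia: I_A = (9.17)(0.166)² = 0.2527 kg·m²; I_B = ½(18.9)(0.358)² = 1.211 kg·m².
Taking A's sense as positive: L = (0.2527)(3.86) − (1.211)(1.77) = -1.168 kg·m²·rev/s.
Combined I = 0.2527 + 1.211 = 1.464 kg·m².
ω_f = L / I = -1.168 / 1.464 = -0.7981 rev/s.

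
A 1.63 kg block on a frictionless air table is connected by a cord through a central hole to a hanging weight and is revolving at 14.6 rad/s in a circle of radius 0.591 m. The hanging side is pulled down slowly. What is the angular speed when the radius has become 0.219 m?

ω₂ ≈ 106 rad/s

The constraining force is radial, so m r² ω about the center is conserved.
ω₂ = ω₁ (r₁/r₂)² = (14.6)(0.591/0.219)² = 106.3 rad/s.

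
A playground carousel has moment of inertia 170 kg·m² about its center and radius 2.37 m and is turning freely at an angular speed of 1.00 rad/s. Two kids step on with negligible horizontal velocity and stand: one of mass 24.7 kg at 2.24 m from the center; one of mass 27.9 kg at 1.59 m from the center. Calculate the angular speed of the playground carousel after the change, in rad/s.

ω_f ≈ 0.466 rad/s

The added mass arrives with no angular momentum about the center, and any external torque about the center is negligible, so the system's angular momentum is conserved.
Added inertia Σmr² = (24.7)(2.24)² + (27.9)(1.59)² = 194.5 kg·m²; I_f = 170.0 + 194.5 = 364.5 kg·m².
ω_f = I_p ω_i / I_f = (170.0)(1.00) / 364.5 = 0.4664 rad/s.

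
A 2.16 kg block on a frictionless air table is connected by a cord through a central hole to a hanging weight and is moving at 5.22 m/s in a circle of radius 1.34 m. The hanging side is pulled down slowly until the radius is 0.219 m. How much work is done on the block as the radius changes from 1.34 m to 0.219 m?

The only horizontal force on the mass is along the cord (radial), so it exerts no torque about the hole and angular momentum m v r is conserved.
v₂ = v₁ r₁ / r₂ = (5.22)(1.34) / (0.219) = 31.94 m/s.
W = ΔKE = ½m(v₂² − v₁²) = 1072 J.

W ≈ 1070 J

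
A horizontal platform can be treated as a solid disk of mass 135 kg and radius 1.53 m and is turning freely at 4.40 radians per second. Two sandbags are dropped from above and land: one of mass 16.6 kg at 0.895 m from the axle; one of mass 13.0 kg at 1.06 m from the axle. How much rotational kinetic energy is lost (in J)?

energy lost ≈ 230 J

No external torque acts about the axle; L_before = L_after.
I_p = ½(135)(1.53)² = 158.0 kg·m².
Added inertia Σmr² = (16.6)(0.895)² + (13.0)(1.06)² = 27.90 kg·m²; I_f = 158.0 + 27.90 = 185.9 kg·m².
ω_f = I_p ω_i / I_f = (158.0)(4.40) / 185.9 = 3.740 rad/s.
KE_i = ½(158.0)(4.400 rad/s)² = 1530 J; KE_f = ½(185.9)(3.740)² = 1300 J.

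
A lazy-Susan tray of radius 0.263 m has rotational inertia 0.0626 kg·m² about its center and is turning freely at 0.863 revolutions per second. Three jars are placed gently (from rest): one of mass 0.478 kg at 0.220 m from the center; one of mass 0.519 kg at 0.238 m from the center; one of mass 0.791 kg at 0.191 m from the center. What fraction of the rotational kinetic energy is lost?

fraction ≈ 0.565

The added mass arrives with no angular momentum about the center, and any external torque about the center is negligible, so the system's angular momentum is conserved.
Added inertia Σmr² = (0.478)(0.220)² + (0.519)(0.238)² + (0.791)(0.191)² = 0.08139 kg·m²; I_f = 0.06260 + 0.08139 = 0.1440 kg·m².
ω_f = I_p ω_i / I_f = (0.06260)(0.863) / 0.1440 = 0.3752 rev/s.
KE_i = ½(0.06260)(5.422 rad/s)² = 0.9203 J; KE_f = ½(0.1440)(2.357)² = 0.4001 J.
Fraction lost = 0.5652.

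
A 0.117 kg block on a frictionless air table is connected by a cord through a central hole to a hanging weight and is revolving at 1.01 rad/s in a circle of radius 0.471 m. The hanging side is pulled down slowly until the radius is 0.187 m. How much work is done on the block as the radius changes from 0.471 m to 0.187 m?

The constraining force is radial, so m r² ω about the center is conserved.
ω₂ = ω₁ (r₁/r₂)² = (1.01)(0.471/0.187)² = 6.407 rad/s.
W = ΔKE = ½m(v₂² − v₁²) = 0.07075 J.

W ≈ 0.0707 J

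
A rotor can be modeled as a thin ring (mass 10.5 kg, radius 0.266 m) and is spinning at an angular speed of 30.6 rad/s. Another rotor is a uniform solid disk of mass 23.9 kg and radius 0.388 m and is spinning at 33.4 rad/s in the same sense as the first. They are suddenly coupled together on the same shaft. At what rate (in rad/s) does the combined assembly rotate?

|ω_f| ≈ 32.6 rad/s

The coupling torques are internal; angular momentum about the shared axis is conserved.
Moments of inertia: I_A = (10.5)(0.266)² = 0.7429 kg·m²; I_B = ½(23.9)(0.388)² = 1.799 kg·m².
Taking A's sense as positive: L = (0.7429)(30.6) + (1.799)(33.4) = 82.82 kg·m²·rad/s.
Combined I = 0.7429 + 1.799 = 2.542 kg·m².
ω_f = L / I = 82.82 / 2.542 = 32.58 rad/s.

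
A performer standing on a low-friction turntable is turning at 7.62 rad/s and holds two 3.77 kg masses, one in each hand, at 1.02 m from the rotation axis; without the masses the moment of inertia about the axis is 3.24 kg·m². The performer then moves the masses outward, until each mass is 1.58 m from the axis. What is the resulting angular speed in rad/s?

With no external torque about the axis, L is conserved: I₁ω₁ = I₂ω₂.
I₁ = 3.24 + 2(3.77)(1.02)² = 11.08 kg·m²; I₂ = 3.24 + 2(3.77)(1.58)² = 22.06 kg·m².
ω₂ = I₁ω₁ / I₂ = (11.08)(7.62 rad/s) / (22.06) = 3.828 rad/s.

ω₂ ≈ 3.83 rad/s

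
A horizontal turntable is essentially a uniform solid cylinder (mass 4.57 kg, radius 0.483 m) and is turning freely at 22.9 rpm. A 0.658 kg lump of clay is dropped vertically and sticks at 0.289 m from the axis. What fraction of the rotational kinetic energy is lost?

The added mass arrives with no angular momentum about the axis, and any external torque about the axis is negligible, so the system's angular momentum is conserved.
I_p = ½(4.57)(0.483)² = 0.5331 kg·m².
Added inertia Σmr² = (0.658)(0.289)² = 0.05496 kg·m²; I_f = 0.5331 + 0.05496 = 0.5880 kg·m².
ω_f = I_p ω_i / I_f = (0.5331)(22.9) / 0.5880 = 20.76 rpm.
KE_i = ½(0.5331)(2.398 rad/s)² = 1.533 J; KE_f = ½(0.5880)(2.174)² = 1.390 J.
Fraction lost = 0.09346.

fraction ≈ 0.0935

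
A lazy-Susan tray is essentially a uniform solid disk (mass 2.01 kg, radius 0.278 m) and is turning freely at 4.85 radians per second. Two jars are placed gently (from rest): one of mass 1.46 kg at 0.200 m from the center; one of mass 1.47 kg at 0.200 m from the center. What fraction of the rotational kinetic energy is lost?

No external torque acts about the center; L_before = L_after.
I_p = ½(2.01)(0.278)² = 0.07767 kg·m².
Added inertia Σmr² = (1.46)(0.200)² + (1.47)(0.200)² = 0.1172 kg·m²; I_f = 0.07767 + 0.1172 = 0.1949 kg·m².
ω_f = I_p ω_i / I_f = (0.07767)(4.85) / 0.1949 = 1.933 rad/s.
KE_i = ½(0.07767)(4.850 rad/s)² = 0.9135 J; KE_f = ½(0.1949)(1.933)² = 0.3641 J.
Fraction lost = 0.6014.

fraction ≈ 0.601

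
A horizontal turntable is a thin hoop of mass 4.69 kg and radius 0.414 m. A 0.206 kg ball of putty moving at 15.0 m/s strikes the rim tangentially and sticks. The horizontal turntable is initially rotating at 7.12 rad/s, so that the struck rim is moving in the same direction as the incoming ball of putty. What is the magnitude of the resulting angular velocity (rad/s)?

|ω_f| ≈ 8.34 rad/s

The axle reaction passes through the axle and exerts no torque about it; angular momentum about the axle is conserved through the impact.
I_p = (4.69)(0.414)² = 0.8038 kg·m². Taking the sense of the ball of putty's angular momentum as positive, L_{ball} = m v R = (0.206)(15.0)(0.414) = 1.279 kg·m²/s.
L_i = +I_p ω_p + m v R = +(0.8038)(7.12) + 1.279 = 7.003 kg·m²/s.
After sticking, I_f = I_p + m R² = 0.8038 + (0.206)(0.414)² = 0.8392 kg·m².
ω_f = L_i / I_f = 7.003 / 0.8392 = 8.345 rad/s.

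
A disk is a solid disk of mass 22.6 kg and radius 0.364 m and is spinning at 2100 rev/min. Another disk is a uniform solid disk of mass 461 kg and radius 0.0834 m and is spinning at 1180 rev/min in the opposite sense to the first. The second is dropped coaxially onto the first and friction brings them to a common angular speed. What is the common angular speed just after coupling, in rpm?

|ω_f| ≈ 404 rpm

The coupling torques are internal; angular momentum about the shared axis is conserved.
Moments of inertia: I_A = ½(22.6)(0.364)² = 1.497 kg·m²; I_B = ½(461)(0.0834)² = 1.603 kg·m².
Taking A's sense as positive: L = (1.497)(2100) − (1.603)(1180) = 1252 kg·m²·rpm.
Combined I = 1.497 + 1.603 = 3.100 kg·m².
ω_f = L / I = 1252 / 3.100 = 403.9 rpm.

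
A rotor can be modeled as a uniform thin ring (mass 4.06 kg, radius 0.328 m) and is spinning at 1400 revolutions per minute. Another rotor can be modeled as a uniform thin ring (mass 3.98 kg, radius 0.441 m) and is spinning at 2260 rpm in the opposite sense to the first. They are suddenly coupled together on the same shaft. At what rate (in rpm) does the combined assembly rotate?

No external torque acts about the common axis, so total angular momentum is conserved.
Moments of inertia: I_A = (4.06)(0.328)² = 0.4368 kg·m²; I_B = (3.98)(0.441)² = 0.7740 kg·m².
Taking A's sense as positive: L = (0.4368)(1400) − (0.7740)(2260) = -1138 kg·m²·rpm.
Combined I = 0.4368 + 0.7740 = 1.211 kg·m².
ω_f = L / I = -1138 / 1.211 = -939.7 rpm.

|ω_f| ≈ 940 rpm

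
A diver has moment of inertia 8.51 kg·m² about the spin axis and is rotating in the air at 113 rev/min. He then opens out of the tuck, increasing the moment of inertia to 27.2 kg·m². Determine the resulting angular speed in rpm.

ω₂ ≈ 35.4 rpm

No external torque acts about the spin axis, so angular momentum is conserved.
ω₂ = I₁ω₁ / I₂ = (8.510)(113 rpm) / (27.20) = 35.35 rpm.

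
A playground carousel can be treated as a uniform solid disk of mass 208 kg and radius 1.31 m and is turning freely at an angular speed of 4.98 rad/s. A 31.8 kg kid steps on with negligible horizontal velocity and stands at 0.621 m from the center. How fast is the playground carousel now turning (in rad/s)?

The added mass arrives with no angular momentum about the center, and any external torque about the center is negligible, so the system's angular momentum is conserved.
I_p = ½(208)(1.31)² = 178.5 kg·m².
Added inertia Σmr² = (31.8)(0.621)² = 12.26 kg·m²; I_f = 178.5 + 12.26 = 190.7 kg·m².
ω_f = I_p ω_i / I_f = (178.5)(4.98) / 190.7 = 4.660 rad/s.

ω_f ≈ 4.66 rad/s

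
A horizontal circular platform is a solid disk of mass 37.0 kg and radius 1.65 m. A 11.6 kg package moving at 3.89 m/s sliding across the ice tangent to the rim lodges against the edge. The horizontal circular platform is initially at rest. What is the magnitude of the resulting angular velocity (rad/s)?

About the central axle the impulsive forces during the collision are internal, so angular momentum about that axis is conserved.
I_p = ½(37.0)(1.65)² = 50.37 kg·m². Taking the sense of the package's angular momentum as positive, L_{package} = m v R = (11.6)(3.89)(1.65) = 74.45 kg·m²/s.
L_i = 0 + 74.45 = 74.45 kg·m²/s.
After sticking, I_f = I_p + m R² = 50.37 + (11.6)(1.65)² = 81.95 kg·m².
ω_f = L_i / I_f = 74.45 / 81.95 = 0.9086 rad/s.

|ω_f| ≈ 0.909 rad/s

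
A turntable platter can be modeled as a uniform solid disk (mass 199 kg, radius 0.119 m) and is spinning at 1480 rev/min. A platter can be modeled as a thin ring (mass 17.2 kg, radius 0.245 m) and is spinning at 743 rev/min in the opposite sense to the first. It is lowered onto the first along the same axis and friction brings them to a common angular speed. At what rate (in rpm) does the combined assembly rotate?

The coupling torques are internal; angular momentum about the shared axis is conserved.
Moments of inertia: I_A = ½(199)(0.119)² = 1.409 kg·m²; I_B = (17.2)(0.245)² = 1.032 kg·m².
Taking A's sense as positive: L = (1.409)(1480) − (1.032)(743) = 1318 kg·m²·rpm.
Combined I = 1.409 + 1.032 = 2.441 kg·m².
ω_f = L / I = 1318 / 2.441 = 539.9 rpm.

|ω_f| ≈ 540 rpm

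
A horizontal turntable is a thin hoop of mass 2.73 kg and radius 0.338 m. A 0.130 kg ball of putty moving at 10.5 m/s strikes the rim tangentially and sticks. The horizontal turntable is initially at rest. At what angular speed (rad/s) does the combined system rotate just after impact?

|ω_f| ≈ 1.41 rad/s

About the axle the impulsive forces during the collision are internal, so angular momentum about that axis is conserved.
I_p = (2.73)(0.338)² = 0.3119 kg·m². Taking the sense of the ball of putty's angular momentum as positive, L_{ball} = m v R = (0.130)(10.5)(0.338) = 0.4614 kg·m²/s.
L_i = 0 + 0.4614 = 0.4614 kg·m²/s.
After sticking, I_f = I_p + m R² = 0.3119 + (0.130)(0.338)² = 0.3267 kg·m².
ω_f = L_i / I_f = 0.4614 / 0.3267 = 1.412 rad/s.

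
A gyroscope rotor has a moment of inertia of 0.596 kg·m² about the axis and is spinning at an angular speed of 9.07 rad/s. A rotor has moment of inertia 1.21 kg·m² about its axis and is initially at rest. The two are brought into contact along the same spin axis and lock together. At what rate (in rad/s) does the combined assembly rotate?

The coupling torques are internal; angular momentum about the shared axis is conserved.
Taking A's sense as positive: L = (0.5960)(9.07) = 5.406 kg·m²·rad/s.
Combined I = 0.5960 + 1.210 = 1.806 kg·m².
ω_f = L / I = 5.406 / 1.806 = 2.993 rad/s.

|ω_f| ≈ 2.99 rad/s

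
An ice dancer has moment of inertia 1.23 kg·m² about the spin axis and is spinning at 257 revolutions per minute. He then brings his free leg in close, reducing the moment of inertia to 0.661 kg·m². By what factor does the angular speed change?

With no external torque about the axis, L is conserved: I₁ω₁ = I₂ω₂.
ω₂/ω₁ = I₁/I₂ = 1.230 / 0.6610 = 1.861.

ω₂/ω₁ ≈ 1.86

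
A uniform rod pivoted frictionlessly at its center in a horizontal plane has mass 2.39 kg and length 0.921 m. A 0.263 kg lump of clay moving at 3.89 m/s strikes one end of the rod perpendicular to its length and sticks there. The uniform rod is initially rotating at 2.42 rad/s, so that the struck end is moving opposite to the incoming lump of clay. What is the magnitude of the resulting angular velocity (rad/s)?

About the pivot the impulsive forces during the collision are internal, so angular momentum about that axis is conserved.
I_p = (1/12)(2.39)(0.921)² = 0.1689 kg·m². Taking the sense of the lump of clay's angular momentum as positive, L_{lump} = m v R = (0.263)(3.89)(0.921/2) = 0.4711 kg·m²/s.
L_i = −I_p ω_p + m v R = −(0.1689)(2.42) + 0.4711 = 0.06229 kg·m²/s.
After sticking, I_f = I_p + m R² = 0.1689 + (0.263)(0.921/2)² = 0.2247 kg·m².
ω_f = L_i / I_f = 0.06229 / 0.2247 = 0.2772 rad/s.

|ω_f| ≈ 0.277 rad/s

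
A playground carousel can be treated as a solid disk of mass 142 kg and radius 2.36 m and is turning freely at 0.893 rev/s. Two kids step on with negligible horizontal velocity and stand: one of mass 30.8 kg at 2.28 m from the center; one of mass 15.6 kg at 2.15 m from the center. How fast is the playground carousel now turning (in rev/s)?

ω_f ≈ 0.563 rev/s

The added mass arrives with no angular momentum about the center, and any external torque about the center is negligible, so the system's angular momentum is conserved.
I_p = ½(142)(2.36)² = 395.4 kg·m².
Added inertia Σmr² = (30.8)(2.28)² + (15.6)(2.15)² = 232.2 kg·m²; I_f = 395.4 + 232.2 = 627.7 kg·m².
ω_f = I_p ω_i / I_f = (395.4)(0.893) / 627.7 = 0.5626 rev/s.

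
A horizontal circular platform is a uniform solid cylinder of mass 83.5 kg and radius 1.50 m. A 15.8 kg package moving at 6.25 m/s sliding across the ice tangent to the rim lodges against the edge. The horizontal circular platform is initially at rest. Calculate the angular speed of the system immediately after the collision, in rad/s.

About the central axle the impulsive forces during the collision are internal, so angular momentum about that axis is conserved.
I_p = ½(83.5)(1.50)² = 93.94 kg·m². Taking the sense of the package's angular momentum as positive, L_{package} = m v R = (15.8)(6.25)(1.50) = 148.1 kg·m²/s.
L_i = 0 + 148.1 = 148.1 kg·m²/s.
After sticking, I_f = I_p + m R² = 93.94 + (15.8)(1.50)² = 129.5 kg·m².
ω_f = L_i / I_f = 148.1 / 129.5 = 1.144 rad/s.

|ω_f| ≈ 1.14 rad/s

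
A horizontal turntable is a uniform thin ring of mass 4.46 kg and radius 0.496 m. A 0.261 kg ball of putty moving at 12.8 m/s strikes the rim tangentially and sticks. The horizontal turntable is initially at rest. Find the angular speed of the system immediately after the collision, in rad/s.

The axle reaction passes through the axle and exerts no torque about it; angular momentum about the axle is conserved through the impact.
I_p = (4.46)(0.496)² = 1.097 kg·m². Taking the sense of the ball of putty's angular momentum as positive, L_{ball} = m v R = (0.261)(12.8)(0.496) = 1.657 kg·m²/s.
L_i = 0 + 1.657 = 1.657 kg·m²/s.
After sticking, I_f = I_p + m R² = 1.097 + (0.261)(0.496)² = 1.161 kg·m².
ω_f = L_i / I_f = 1.657 / 1.161 = 1.427 rad/s.

|ω_f| ≈ 1.43 rad/s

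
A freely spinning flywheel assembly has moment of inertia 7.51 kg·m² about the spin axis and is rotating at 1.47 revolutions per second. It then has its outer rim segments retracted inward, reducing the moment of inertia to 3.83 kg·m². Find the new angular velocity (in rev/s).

ω₂ ≈ 2.88 rev/s

Angular momentum about the spin axis is conserved since the torque about it is zero.
ω₂ = I₁ω₁ / I₂ = (7.510)(1.47 rev/s) / (3.830) = 2.882 rev/s.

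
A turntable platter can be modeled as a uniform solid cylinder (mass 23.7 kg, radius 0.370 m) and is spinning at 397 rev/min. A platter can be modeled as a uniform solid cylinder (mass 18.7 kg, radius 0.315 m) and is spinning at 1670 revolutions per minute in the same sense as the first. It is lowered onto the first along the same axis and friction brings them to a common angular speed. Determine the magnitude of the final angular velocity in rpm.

The coupling torques are internal; angular momentum about the shared axis is conserved.
Moments of inertia: I_A = ½(23.7)(0.370)² = 1.622 kg·m²; I_B = ½(18.7)(0.315)² = 0.9278 kg·m².
Taking A's sense as positive: L = (1.622)(397) + (0.9278)(1670) = 2193 kg·m²·rpm.
Combined I = 1.622 + 0.9278 = 2.550 kg·m².
ω_f = L / I = 2193 / 2.550 = 860.1 rpm.

|ω_f| ≈ 860 rpm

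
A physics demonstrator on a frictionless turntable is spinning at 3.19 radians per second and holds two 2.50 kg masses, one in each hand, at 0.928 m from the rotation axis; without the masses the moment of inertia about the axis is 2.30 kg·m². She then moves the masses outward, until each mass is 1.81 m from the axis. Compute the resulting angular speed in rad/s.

With no external torque about the axis, L is conserved: I₁ω₁ = I₂ω₂.
I₁ = 2.30 + 2(2.50)(0.928)² = 6.606 kg·m²; I₂ = 2.30 + 2(2.50)(1.81)² = 18.68 kg·m².
ω₂ = I₁ω₁ / I₂ = (6.606)(3.19 rad/s) / (18.68) = 1.128 rad/s.

ω₂ ≈ 1.13 rad/s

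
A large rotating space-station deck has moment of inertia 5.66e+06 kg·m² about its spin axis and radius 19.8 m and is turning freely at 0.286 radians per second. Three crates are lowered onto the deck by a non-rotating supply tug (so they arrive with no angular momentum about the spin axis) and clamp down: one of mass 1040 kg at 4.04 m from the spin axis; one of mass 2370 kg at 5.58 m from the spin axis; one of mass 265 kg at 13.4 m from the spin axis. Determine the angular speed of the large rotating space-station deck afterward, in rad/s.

No external torque acts about the spin axis; L_before = L_after.
Added inertia Σmr² = (1040)(4.04)² + (2370)(5.58)² + (265)(13.4)² = 1.384e+05 kg·m²; I_f = 5.660e+06 + 1.384e+05 = 5.798e+06 kg·m².
ω_f = I_p ω_i / I_f = (5.660e+06)(0.286) / 5.798e+06 = 0.2792 rad/s.

ω_f ≈ 0.279 rad/s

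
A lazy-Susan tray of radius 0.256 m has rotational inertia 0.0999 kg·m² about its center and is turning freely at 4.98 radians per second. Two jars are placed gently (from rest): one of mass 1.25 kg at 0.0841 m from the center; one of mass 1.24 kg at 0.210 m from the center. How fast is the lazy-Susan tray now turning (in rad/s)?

ω_f ≈ 3.04 rad/s

No external torque acts about the center; L_before = L_after.
Added inertia Σmr² = (1.25)(0.0841)² + (1.24)(0.210)² = 0.06353 kg·m²; I_f = 0.09990 + 0.06353 = 0.1634 kg·m².
ω_f = I_p ω_i / I_f = (0.09990)(4.98) / 0.1634 = 3.044 rad/s.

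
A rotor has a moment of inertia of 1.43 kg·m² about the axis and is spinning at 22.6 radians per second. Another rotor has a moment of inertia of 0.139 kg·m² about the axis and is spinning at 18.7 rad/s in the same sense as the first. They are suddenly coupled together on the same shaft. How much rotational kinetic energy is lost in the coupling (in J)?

The coupling torques are internal; angular momentum about the shared axis is conserved.
Taking A's sense as positive: L = (1.430)(22.6) + (0.1390)(18.7) = 34.92 kg·m²·rad/s.
Combined I = 1.430 + 0.1390 = 1.569 kg·m².
ω_f = L / I = 34.92 / 1.569 = 22.25 rad/s.
KE_i = ½ΣIω² = 389.5 J; KE_f = ½(1.569)(22.25)² = 388.5 J.

ΔKE lost ≈ 0.963 J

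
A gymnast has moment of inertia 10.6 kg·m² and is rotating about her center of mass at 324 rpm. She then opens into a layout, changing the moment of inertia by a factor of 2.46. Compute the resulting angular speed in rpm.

ω₂ ≈ 132 rpm

Angular momentum about the spin axis is conserved since the torque about it is zero.
I₂ = 2.46 × 10.6 = 26.08 kg·m².
ω₂ = I₁ω₁ / I₂ = (10.60)(324 rpm) / (26.08) = 131.7 rpm.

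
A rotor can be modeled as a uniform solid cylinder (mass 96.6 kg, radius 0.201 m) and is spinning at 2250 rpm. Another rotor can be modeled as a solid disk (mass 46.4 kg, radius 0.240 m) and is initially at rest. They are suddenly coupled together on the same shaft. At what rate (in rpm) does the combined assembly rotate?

|ω_f| ≈ 1340 rpm

No external torque acts about the common axis, so total angular momentum is conserved.
Moments of inertia: I_A = ½(96.6)(0.201)² = 1.951 kg·m²; I_B = ½(46.4)(0.240)² = 1.336 kg·m².
Taking A's sense as positive: L = (1.951)(2250) = 4391 kg·m²·rpm.
Combined I = 1.951 + 1.336 = 3.288 kg·m².
ω_f = L / I = 4391 / 3.288 = 1335 rpm.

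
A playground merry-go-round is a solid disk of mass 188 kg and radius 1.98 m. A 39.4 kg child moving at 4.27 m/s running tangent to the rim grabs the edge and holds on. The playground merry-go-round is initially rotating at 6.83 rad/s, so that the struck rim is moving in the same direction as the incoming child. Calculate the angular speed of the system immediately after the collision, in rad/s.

About the axle the impulsive forces during the collision are internal, so angular momentum about that axis is conserved.
I_p = ½(188)(1.98)² = 368.5 kg·m². Taking the sense of the child's angular momentum as positive, L_{child} = m v R = (39.4)(4.27)(1.98) = 333.1 kg·m²/s.
L_i = +I_p ω_p + m v R = +(368.5)(6.83) + 333.1 = 2850 kg·m²/s.
After sticking, I_f = I_p + m R² = 368.5 + (39.4)(1.98)² = 523.0 kg·m².
ω_f = L_i / I_f = 2850 / 523.0 = 5.450 rad/s.

|ω_f| ≈ 5.45 rad/s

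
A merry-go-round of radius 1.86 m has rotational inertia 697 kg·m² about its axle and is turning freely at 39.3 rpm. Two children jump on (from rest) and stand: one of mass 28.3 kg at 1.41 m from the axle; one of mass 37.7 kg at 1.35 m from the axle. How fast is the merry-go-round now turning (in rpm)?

No external torque acts about the axle; L_before = L_after.
Added inertia Σmr² = (28.3)(1.41)² + (37.7)(1.35)² = 125.0 kg·m²; I_f = 697.0 + 125.0 = 822.0 kg·m².
ω_f = I_p ω_i / I_f = (697.0)(39.3) / 822.0 = 33.32 rpm.

ω_f ≈ 33.3 rpm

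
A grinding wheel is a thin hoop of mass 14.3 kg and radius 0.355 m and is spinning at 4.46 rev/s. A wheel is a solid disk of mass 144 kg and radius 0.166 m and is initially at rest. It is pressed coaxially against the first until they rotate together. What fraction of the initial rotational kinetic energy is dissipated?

No external torque acts about the common axis, so total angular momentum is conserved.
Moments of inertia: I_A = (14.3)(0.355)² = 1.802 kg·m²; I_B = ½(144)(0.166)² = 1.984 kg·m².
Taking A's sense as positive: L = (1.802)(4.46) = 8.038 kg·m²·rev/s.
Combined I = 1.802 + 1.984 = 3.786 kg·m².
ω_f = L / I = 8.038 / 3.786 = 2.123 rev/s.
KE_i = ½ΣIω² = 707.6 J; KE_f = ½(3.786)(13.34)² = 336.8 J.
Fraction dissipated = (KE_i − KE_f)/KE_i = 0.5240.

fraction ≈ 0.524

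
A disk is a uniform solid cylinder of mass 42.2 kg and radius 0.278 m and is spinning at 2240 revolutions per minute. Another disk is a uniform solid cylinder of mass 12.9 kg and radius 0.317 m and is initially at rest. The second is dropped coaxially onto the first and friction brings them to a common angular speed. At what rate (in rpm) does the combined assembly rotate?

|ω_f| ≈ 1600 rpm

No external torque acts about the common axis, so total angular momentum is conserved.
Moments of inertia: I_A = ½(42.2)(0.278)² = 1.631 kg·m²; I_B = ½(12.9)(0.317)² = 0.6482 kg·m².
Taking A's sense as positive: L = (1.631)(2240) = 3653 kg·m²·rpm.
Combined I = 1.631 + 0.6482 = 2.279 kg·m².
ω_f = L / I = 3653 / 2.279 = 1603 rpm.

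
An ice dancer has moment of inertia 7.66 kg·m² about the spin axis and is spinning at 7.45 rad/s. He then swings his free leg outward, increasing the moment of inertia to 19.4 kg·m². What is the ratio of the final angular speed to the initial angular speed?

With no external torque about the axis, L is conserved: I₁ω₁ = I₂ω₂.
ω₂/ω₁ = I₁/I₂ = 7.660 / 19.40 = 0.3948.

ω₂/ω₁ ≈ 0.395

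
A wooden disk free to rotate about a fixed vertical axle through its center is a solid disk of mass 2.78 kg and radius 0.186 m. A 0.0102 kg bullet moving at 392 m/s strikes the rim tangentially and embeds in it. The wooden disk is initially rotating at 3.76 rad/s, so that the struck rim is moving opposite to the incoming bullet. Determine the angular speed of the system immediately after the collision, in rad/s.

The axle reaction passes through the axle and exerts no torque about it; angular momentum about the axle is conserved through the impact.
I_p = ½(2.78)(0.186)² = 0.04809 kg·m². Taking the sense of the bullet's angular momentum as positive, L_{bullet} = m v R = (0.0102)(392)(0.186) = 0.7437 kg·m²/s.
L_i = −I_p ω_p + m v R = −(0.04809)(3.76) + 0.7437 = 0.5629 kg·m²/s.
After sticking, I_f = I_p + m R² = 0.04809 + (0.0102)(0.186)² = 0.04844 kg·m².
ω_f = L_i / I_f = 0.5629 / 0.04844 = 11.62 rad/s.

|ω_f| ≈ 11.6 rad/s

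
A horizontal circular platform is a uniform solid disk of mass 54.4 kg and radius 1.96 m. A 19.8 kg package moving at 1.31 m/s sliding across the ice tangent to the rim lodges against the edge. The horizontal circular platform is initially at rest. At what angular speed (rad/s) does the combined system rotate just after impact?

About the central axle the impulsive forces during the collision are internal, so angular momentum about that axis is conserved.
I_p = ½(54.4)(1.96)² = 104.5 kg·m². Taking the sense of the package's angular momentum as positive, L_{package} = m v R = (19.8)(1.31)(1.96) = 50.84 kg·m²/s.
L_i = 0 + 50.84 = 50.84 kg·m²/s.
After sticking, I_f = I_p + m R² = 104.5 + (19.8)(1.96)² = 180.6 kg·m².
ω_f = L_i / I_f = 50.84 / 180.6 = 0.2816 rad/s.

|ω_f| ≈ 0.282 rad/s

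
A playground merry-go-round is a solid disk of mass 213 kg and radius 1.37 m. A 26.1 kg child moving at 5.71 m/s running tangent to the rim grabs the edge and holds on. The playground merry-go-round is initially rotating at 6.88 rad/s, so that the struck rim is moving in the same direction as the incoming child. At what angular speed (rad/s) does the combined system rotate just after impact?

About the axle the impulsive forces during the collision are internal, so angular momentum about that axis is conserved.
I_p = ½(213)(1.37)² = 199.9 kg·m². Taking the sense of the child's angular momentum as positive, L_{child} = m v R = (26.1)(5.71)(1.37) = 204.2 kg·m²/s.
L_i = +I_p ω_p + m v R = +(199.9)(6.88) + 204.2 = 1579 kg·m²/s.
After sticking, I_f = I_p + m R² = 199.9 + (26.1)(1.37)² = 248.9 kg·m².
ω_f = L_i / I_f = 1579 / 248.9 = 6.346 rad/s.

|ω_f| ≈ 6.35 rad/s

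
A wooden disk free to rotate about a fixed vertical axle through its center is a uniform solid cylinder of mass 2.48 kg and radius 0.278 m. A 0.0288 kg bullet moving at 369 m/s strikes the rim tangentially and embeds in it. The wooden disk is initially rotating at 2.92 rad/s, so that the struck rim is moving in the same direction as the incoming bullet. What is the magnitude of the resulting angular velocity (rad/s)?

|ω_f| ≈ 33.0 rad/s

About the axle the impulsive forces during the collision are internal, so angular momentum about that axis is conserved.
I_p = ½(2.48)(0.278)² = 0.09583 kg·m². Taking the sense of the bullet's angular momentum as positive, L_{bullet} = m v R = (0.0288)(369)(0.278) = 2.954 kg·m²/s.
L_i = +I_p ω_p + m v R = +(0.09583)(2.92) + 2.954 = 3.234 kg·m²/s.
After sticking, I_f = I_p + m R² = 0.09583 + (0.0288)(0.278)² = 0.09806 kg·m².
ω_f = L_i / I_f = 3.234 / 0.09806 = 32.98 rad/s.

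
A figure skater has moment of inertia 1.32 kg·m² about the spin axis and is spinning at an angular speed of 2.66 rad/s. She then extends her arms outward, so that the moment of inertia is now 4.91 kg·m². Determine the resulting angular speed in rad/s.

With no external torque about the axis, L is conserved: I₁ω₁ = I₂ω₂.
ω₂ = I₁ω₁ / I₂ = (1.320)(2.66 rad/s) / (4.910) = 0.7151 rad/s.

ω₂ ≈ 0.715 rad/s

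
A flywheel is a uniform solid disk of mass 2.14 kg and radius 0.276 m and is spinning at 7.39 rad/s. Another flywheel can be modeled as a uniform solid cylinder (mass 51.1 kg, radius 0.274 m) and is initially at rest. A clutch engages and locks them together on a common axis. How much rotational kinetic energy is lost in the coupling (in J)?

ΔKE lost ≈ 2.13 J

The coupling torques are internal; angular momentum about the shared axis is conserved.
Moments of inertia: I_A = ½(2.14)(0.276)² = 0.08151 kg·m²; I_B = ½(51.1)(0.274)² = 1.918 kg·m².
Taking A's sense as positive: L = (0.08151)(7.39) = 0.6023 kg·m²·rad/s.
Combined I = 0.08151 + 1.918 = 2.000 kg·m².
ω_f = L / I = 0.6023 / 2.000 = 0.3012 rad/s.
KE_i = ½ΣIω² = 2.226 J; KE_f = ½(2.000)(0.3012)² = 0.09072 J.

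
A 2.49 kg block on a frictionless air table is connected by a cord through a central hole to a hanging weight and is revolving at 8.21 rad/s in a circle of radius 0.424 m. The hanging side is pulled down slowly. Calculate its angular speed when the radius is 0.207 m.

ω₂ ≈ 34.4 rad/s

The constraining force is radial, so m r² ω about the center is conserved.
ω₂ = ω₁ (r₁/r₂)² = (8.21)(0.424/0.207)² = 34.45 rad/s.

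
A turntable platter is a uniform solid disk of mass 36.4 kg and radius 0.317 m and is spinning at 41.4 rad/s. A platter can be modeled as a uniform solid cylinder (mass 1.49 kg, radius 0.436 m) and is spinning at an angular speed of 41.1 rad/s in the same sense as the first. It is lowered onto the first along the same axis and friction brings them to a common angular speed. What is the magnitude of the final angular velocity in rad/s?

The coupling torques are internal; angular momentum about the shared axis is conserved.
Moments of inertia: I_A = ½(36.4)(0.317)² = 1.829 kg·m²; I_B = ½(1.49)(0.436)² = 0.1416 kg·m².
Taking A's sense as positive: L = (1.829)(41.4) + (0.1416)(41.1) = 81.54 kg·m²·rad/s.
Combined I = 1.829 + 0.1416 = 1.971 kg·m².
ω_f = L / I = 81.54 / 1.971 = 41.38 rad/s.

|ω_f| ≈ 41.4 rad/s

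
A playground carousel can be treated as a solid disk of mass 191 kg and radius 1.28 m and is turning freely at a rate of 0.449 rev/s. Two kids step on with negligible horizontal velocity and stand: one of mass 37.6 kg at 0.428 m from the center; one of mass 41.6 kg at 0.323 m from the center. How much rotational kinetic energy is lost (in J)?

energy lost ≈ 41.7 J

No external torque acts about the center; L_before = L_after.
I_p = ½(191)(1.28)² = 156.5 kg·m².
Added inertia Σmr² = (37.6)(0.428)² + (41.6)(0.323)² = 11.23 kg·m²; I_f = 156.5 + 11.23 = 167.7 kg·m².
ω_f = I_p ω_i / I_f = (156.5)(0.449) / 167.7 = 0.4189 rev/s.
KE_i = ½(156.5)(2.821 rad/s)² = 622.7 J; KE_f = ½(167.7)(2.632)² = 581.0 J.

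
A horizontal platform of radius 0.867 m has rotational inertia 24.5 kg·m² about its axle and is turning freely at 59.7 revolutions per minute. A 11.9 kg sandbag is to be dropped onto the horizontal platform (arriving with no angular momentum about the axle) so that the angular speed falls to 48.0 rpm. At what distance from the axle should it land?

No external torque acts about the axle; L_before = L_after.
I_p ω_i = (I_p + m r²) ω_f ⇒ m r² = I_p(ω_i/ω_f − 1) = 24.50(59.7/48.0 − 1) = 5.972 kg·m².
r = √(5.972/11.9) = 0.7084 m.

r ≈ 0.708 m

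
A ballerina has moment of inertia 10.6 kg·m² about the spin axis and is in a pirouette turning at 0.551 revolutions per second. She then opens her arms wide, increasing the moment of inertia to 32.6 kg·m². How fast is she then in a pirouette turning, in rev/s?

ω₂ ≈ 0.179 rev/s

No external torque acts about the spin axis, so angular momentum is conserved.
ω₂ = I₁ω₁ / I₂ = (10.60)(0.551 rev/s) / (32.60) = 0.1792 rev/s.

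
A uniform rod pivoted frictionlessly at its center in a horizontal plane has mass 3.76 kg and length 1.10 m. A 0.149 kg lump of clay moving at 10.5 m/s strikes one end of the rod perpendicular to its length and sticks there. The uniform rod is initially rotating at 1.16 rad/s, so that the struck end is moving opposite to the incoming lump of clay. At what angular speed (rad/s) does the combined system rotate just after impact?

About the pivot the impulsive forces during the collision are internal, so angular momentum about that axis is conserved.
I_p = (1/12)(3.76)(1.10)² = 0.3791 kg·m². Taking the sense of the lump of clay's angular momentum as positive, L_{lump} = m v R = (0.149)(10.5)(1.10/2) = 0.8605 kg·m²/s.
L_i = −I_p ω_p + m v R = −(0.3791)(1.16) + 0.8605 = 0.4207 kg·m²/s.
After sticking, I_f = I_p + m R² = 0.3791 + (0.149)(1.10/2)² = 0.4242 kg·m².
ω_f = L_i / I_f = 0.4207 / 0.4242 = 0.9917 rad/s.

|ω_f| ≈ 0.992 rad/s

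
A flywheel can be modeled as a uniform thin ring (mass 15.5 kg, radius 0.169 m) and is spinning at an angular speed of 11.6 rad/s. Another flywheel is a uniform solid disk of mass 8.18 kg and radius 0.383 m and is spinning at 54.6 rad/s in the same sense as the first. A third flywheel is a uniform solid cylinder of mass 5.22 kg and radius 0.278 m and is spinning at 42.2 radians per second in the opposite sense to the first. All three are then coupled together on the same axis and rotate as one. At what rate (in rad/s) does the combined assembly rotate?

|ω_f| ≈ 23.6 rad/s

The coupling torques are internal; angular momentum about the shared axis is conserved.
Moments of inertia: I_A = (15.5)(0.169)² = 0.4427 kg·m²; I_B = ½(8.18)(0.383)² = 0.6000 kg·m²; I_C = ½(5.22)(0.278)² = 0.2017 kg·m².
Taking A's sense as positive: L = (0.4427)(11.6) + (0.6000)(54.6) − (0.2017)(42.2) = 29.38 kg·m²·rad/s.
Combined I = 0.4427 + 0.6000 + 0.2017 = 1.244 kg·m².
ω_f = L / I = 29.38 / 1.244 = 23.61 rad/s.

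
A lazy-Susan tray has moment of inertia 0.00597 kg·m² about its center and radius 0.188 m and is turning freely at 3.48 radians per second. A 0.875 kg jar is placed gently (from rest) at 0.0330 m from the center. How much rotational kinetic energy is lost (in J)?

The added mass arrives with no angular momentum about the center, and any external torque about the center is negligible, so the system's angular momentum is conserved.
Added inertia Σmr² = (0.875)(0.0330)² = 0.0009529 kg·m²; I_f = 0.005970 + 0.0009529 = 0.006923 kg·m².
ω_f = I_p ω_i / I_f = (0.005970)(3.48) / 0.006923 = 3.001 rad/s.
KE_i = ½(0.005970)(3.480 rad/s)² = 0.03615 J; KE_f = ½(0.006923)(3.001)² = 0.03117 J.

energy lost ≈ 0.00498 J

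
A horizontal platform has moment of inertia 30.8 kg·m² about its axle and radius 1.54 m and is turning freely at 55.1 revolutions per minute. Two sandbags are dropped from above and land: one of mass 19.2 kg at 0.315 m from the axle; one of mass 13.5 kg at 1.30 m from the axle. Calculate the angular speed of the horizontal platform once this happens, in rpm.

ω_f ≈ 30.6 rpm

No external torque acts about the axle; L_before = L_after.
Added inertia Σmr² = (19.2)(0.315)² + (13.5)(1.30)² = 24.72 kg·m²; I_f = 30.80 + 24.72 = 55.52 kg·m².
ω_f = I_p ω_i / I_f = (30.80)(55.1) / 55.52 = 30.57 rpm.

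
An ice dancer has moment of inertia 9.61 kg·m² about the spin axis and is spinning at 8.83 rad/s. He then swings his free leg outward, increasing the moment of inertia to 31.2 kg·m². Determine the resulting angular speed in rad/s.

ω₂ ≈ 2.72 rad/s

Angular momentum about the spin axis is conserved since the torque about it is zero.
ω₂ = I₁ω₁ / I₂ = (9.610)(8.83 rad/s) / (31.20) = 2.720 rad/s.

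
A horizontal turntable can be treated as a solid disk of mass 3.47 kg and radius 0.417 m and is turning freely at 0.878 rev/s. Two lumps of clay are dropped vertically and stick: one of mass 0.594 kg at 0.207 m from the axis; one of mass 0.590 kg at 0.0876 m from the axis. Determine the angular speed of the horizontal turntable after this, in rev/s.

ω_f ≈ 0.799 rev/s

No external torque acts about the axis; L_before = L_after.
I_p = ½(3.47)(0.417)² = 0.3017 kg·m².
Added inertia Σmr² = (0.594)(0.207)² + (0.590)(0.0876)² = 0.02998 kg·m²; I_f = 0.3017 + 0.02998 = 0.3317 kg·m².
ω_f = I_p ω_i / I_f = (0.3017)(0.878) / 0.3317 = 0.7986 rev/s.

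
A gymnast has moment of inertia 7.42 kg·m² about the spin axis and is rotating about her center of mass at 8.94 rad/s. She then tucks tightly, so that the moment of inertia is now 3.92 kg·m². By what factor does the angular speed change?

With no external torque about the axis, L is conserved: I₁ω₁ = I₂ω₂.
ω₂/ω₁ = I₁/I₂ = 7.420 / 3.920 = 1.893.

ω₂/ω₁ ≈ 1.89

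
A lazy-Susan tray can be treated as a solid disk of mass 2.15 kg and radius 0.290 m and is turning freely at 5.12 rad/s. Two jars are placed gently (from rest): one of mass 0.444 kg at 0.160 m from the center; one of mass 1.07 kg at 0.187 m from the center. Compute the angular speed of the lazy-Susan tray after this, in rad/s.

ω_f ≈ 3.33 rad/s

No external torque acts about the center; L_before = L_after.
I_p = ½(2.15)(0.290)² = 0.09041 kg·m².
Added inertia Σmr² = (0.444)(0.160)² + (1.07)(0.187)² = 0.04878 kg·m²; I_f = 0.09041 + 0.04878 = 0.1392 kg·m².
ω_f = I_p ω_i / I_f = (0.09041)(5.12) / 0.1392 = 3.326 rad/s.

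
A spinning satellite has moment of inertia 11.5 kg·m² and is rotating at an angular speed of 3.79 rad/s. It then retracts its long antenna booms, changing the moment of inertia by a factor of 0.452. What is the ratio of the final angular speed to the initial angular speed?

No external torque acts about the spin axis, so angular momentum is conserved.
I₂ = 0.452 × 11.5 = 5.198 kg·m².
ω₂/ω₁ = I₁/I₂ = 11.50 / 5.198 = 2.212.

ω₂/ω₁ ≈ 2.21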